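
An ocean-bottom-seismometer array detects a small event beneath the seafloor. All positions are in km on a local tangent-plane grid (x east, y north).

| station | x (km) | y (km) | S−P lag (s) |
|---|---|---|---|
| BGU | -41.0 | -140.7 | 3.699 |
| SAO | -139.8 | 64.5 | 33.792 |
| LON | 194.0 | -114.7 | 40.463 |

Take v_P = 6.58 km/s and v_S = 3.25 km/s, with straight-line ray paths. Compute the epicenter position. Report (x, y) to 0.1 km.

-64.7 km east, -139.1 km north

Distance from S−P lag: d = Δt · v_P v_S / (v_P − v_S) = Δt · (6.58·3.25)/(6.58−3.25) ≈ 6.4219·Δt.
So d_BGU = 23.75, d_SAO = 217.01, d_LON = 259.85 km.
Circle about each station: (x + 41.0)² + (y + 140.7)² = 23.75²; (x + 139.8)² + (y − 64.5)² = 217.01²; (x − 194.0)² + (y + 114.7)² = 259.85².
Subtracting pairs of circle equations eliminates x²+y² and gives linear equations (the radical axes):
-197.6 x + 410.4 y = -44302.48
470.0 x + 52.0 y = -37643.36
Solving the 2×2 system: x ≈ -64.7, y ≈ -139.1 km.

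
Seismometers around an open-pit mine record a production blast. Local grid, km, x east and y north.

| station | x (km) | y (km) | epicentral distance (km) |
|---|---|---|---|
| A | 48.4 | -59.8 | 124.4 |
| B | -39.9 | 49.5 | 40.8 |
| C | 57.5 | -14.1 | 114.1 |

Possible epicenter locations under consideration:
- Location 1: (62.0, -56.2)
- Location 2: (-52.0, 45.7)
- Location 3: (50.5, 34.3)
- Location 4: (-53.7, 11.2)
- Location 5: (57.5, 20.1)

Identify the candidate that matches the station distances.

Location 4

For each candidate, compare |candidate − station| to the reported distance:
Location 1: residuals A 110.3, B 106.0, C 71.8 → max 110.3 km
Location 2: residuals A 21.2, B 28.1, C 10.7 → max 28.1 km
Location 3: residuals A 30.3, B 50.9, C 65.2 → max 65.2 km
Location 4: residuals A 0.0, B 0.1, C 0.1 → max 0.1 km
Location 5: residuals A 44.0, B 60.9, C 79.9 → max 79.9 km
Only Location 4 has all residuals ≈ 0.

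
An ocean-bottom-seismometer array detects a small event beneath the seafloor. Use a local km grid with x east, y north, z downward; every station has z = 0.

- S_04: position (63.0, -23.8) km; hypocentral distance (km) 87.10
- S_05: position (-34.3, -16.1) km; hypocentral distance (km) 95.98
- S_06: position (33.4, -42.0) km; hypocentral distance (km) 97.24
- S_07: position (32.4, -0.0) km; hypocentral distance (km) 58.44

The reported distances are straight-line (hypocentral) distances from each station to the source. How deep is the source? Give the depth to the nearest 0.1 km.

z ≈ 28.6 km

Each station gives a sphere (x−x_i)² + (y−y_i)² + z² = d_i² (stations at z=0).
Subtracting the S_04 sphere from S_05 and S_06: z² cancels, leaving linear equations in x and y:
-194.6 x + 15.4 y = -4725.49
-59.2 x − 36.4 y = -3525.09
Solving: x ≈ 28.304, y ≈ 50.810 km (keep extra digits for the depth step; rounded: 28.3, 50.8).
Then from the S_04 sphere: z² = 87.10² − (x − 63.0)² − (y + 23.8)² with x = 28.304, y = 50.810, so z ≈ 28.565 ≈ 28.6 km.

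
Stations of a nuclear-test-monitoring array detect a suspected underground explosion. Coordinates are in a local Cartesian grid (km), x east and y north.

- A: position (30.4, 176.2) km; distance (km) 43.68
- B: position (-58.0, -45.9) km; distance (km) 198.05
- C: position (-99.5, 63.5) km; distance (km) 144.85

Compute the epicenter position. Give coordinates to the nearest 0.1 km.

Circle about each station: (x − 30.4)² + (y − 176.2)² = 43.68²; (x + 58.0)² + (y + 45.9)² = 198.05²; (x + 99.5)² + (y − 63.5)² = 144.85².
Subtracting the A equation from the B and C equations removes the quadratic terms:
-176.8 x − 444.2 y = -63815.65
-259.8 x − 225.4 y = -37111.68
Solving the 2×2 system: x ≈ 27.8, y ≈ 132.6 km.
Check against A (with the unrounded x, y): √((x − 30.4)²+(y − 176.2)²) = 43.68 ≈ 43.68 km. ✓

27.8 km east, 132.6 km north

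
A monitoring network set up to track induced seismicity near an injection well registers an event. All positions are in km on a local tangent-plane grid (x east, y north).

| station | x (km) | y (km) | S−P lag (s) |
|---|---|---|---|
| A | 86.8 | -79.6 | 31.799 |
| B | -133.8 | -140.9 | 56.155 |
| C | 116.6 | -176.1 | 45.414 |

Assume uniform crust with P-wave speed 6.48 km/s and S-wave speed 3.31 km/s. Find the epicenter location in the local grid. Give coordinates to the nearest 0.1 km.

Distance from S−P lag: d = Δt · v_P v_S / (v_P − v_S) = Δt · (6.48·3.31)/(6.48−3.31) ≈ 6.7662·Δt.
So d_A = 215.16, d_B = 379.96, d_C = 307.28 km.
Circle about each station: (x − 86.8)² + (y + 79.6)² = 215.16²; (x + 133.8)² + (y + 140.9)² = 379.96²; (x − 116.6)² + (y + 176.1)² = 307.28².
Subtracting the A equation from the B and C equations removes the quadratic terms:
-441.2 x − 122.6 y = -74190.93
59.6 x − 193.0 y = -17390.80
Solving the 2×2 system: x ≈ 131.8, y ≈ 130.8 km.
Check against A (with the unrounded x, y): √((x − 86.8)²+(y + 79.6)²) = 215.17 ≈ 215.16 km. ✓

(131.8, 130.8)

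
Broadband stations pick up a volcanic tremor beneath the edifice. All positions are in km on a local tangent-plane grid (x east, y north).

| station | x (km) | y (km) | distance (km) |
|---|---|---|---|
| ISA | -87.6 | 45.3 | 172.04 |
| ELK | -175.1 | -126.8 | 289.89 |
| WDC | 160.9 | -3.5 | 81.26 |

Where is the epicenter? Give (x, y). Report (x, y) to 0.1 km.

Circle about each station: (x + 87.6)² + (y − 45.3)² = 172.04²; (x + 175.1)² + (y + 126.8)² = 289.89²; (x − 160.9)² + (y + 3.5)² = 81.26².
Subtracting pairs of circle equations eliminates x²+y² and gives linear equations (the radical axes):
-175.0 x − 344.2 y = -17426.05
497.0 x − 97.6 y = 39169.78
Solving the 2×2 system: x ≈ 80.7, y ≈ 9.6 km.
Check against ISA (with the unrounded x, y): √((x + 87.6)²+(y − 45.3)²) = 172.04 ≈ 172.04 km. ✓

x ≈ 80.7 km, y ≈ 9.6 km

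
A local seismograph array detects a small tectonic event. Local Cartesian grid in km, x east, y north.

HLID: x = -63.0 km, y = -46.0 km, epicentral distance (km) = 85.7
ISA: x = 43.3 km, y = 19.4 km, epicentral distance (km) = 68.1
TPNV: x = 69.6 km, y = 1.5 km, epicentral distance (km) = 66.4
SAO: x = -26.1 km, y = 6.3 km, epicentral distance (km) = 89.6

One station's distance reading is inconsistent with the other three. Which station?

Solve using three stations at a time. Using HLID, ISA, TPNV (subtract circle equations pairwise → linear system) gives (x, y) ≈ (22.7, -45.5).
Distances from that point to each station vs reported:
  HLID: calculated 85.7 vs reported 85.7 → residual 0.0 km
  ISA: calculated 68.1 vs reported 68.1 → residual 0.0 km
  TPNV: calculated 66.4 vs reported 66.4 → residual 0.0 km
  SAO: calculated 71.2 vs reported 89.6 → residual 18.4 km
HLID, ISA, TPNV are mutually consistent (residuals ≈ 0); SAO is off by 18.4 km.

SAO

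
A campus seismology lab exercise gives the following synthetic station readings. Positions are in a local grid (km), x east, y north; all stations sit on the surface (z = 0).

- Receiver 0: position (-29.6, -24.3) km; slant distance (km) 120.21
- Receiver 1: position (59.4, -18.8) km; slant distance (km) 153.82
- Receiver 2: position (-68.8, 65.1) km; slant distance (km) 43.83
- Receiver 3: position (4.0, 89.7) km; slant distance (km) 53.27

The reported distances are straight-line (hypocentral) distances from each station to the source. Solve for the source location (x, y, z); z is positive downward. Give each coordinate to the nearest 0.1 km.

(-43.9, 92.8, 23.1)

Each station gives a sphere (x−x_i)² + (y−y_i)² + z² = d_i² (stations at z=0).
Subtracting the Receiver 0 sphere from Receiver 1 and Receiver 2: z² cancels, leaving linear equations in x and y:
178.0 x + 11.0 y = -6795.00
-78.4 x + 178.8 y = 20034.18
Solving: x ≈ -43.909, y ≈ 92.795 km (keep extra digits for the depth step; rounded: -43.9, 92.8).
Then from the Receiver 0 sphere: z² = 120.21² − (x + 29.6)² − (y + 24.3)² with x = -43.909, y = 92.795, so z ≈ 23.118 ≈ 23.1 km.
Check against Receiver 3 (with the unrounded solution): distance 53.29 ≈ 53.27 km. ✓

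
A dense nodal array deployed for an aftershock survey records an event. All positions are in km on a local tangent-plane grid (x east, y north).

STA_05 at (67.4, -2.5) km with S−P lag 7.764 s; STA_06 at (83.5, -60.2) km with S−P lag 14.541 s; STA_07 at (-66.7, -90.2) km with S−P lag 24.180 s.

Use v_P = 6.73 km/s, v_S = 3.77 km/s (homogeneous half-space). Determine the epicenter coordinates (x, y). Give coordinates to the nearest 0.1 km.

x ≈ 71.9 km, y ≈ 63.9 km

Distance from S−P lag: d = Δt · v_P v_S / (v_P − v_S) = Δt · (6.73·3.77)/(6.73−3.77) ≈ 8.5717·Δt.
So d_STA_05 = 66.55, d_STA_06 = 124.64, d_STA_07 = 207.26 km.
Circle about each station: (x − 67.4)² + (y + 2.5)² = 66.55²; (x − 83.5)² + (y + 60.2)² = 124.64²; (x + 66.7)² + (y + 90.2)² = 207.26².
Subtracting the STA_05 equation from the STA_06 and STA_07 equations removes the quadratic terms:
32.2 x − 115.4 y = -5058.95
-268.2 x − 175.4 y = -30491.89
Solving the 2×2 system: x ≈ 71.9, y ≈ 63.9 km.
Check against STA_05 (with the unrounded x, y): √((x − 67.4)²+(y + 2.5)²) = 66.55 ≈ 66.55 km. ✓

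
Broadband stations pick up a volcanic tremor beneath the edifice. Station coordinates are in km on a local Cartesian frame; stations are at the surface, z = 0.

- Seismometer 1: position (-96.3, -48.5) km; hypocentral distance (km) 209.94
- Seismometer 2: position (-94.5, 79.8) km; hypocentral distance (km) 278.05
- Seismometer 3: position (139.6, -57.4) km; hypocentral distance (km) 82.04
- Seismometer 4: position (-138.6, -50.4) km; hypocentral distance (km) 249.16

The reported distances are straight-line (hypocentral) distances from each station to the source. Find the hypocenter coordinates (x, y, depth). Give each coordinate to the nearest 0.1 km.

Each station gives a sphere (x−x_i)² + (y−y_i)² + z² = d_i² (stations at z=0).
Subtracting the Seismometer 1 sphere from Seismometer 2 and Seismometer 3: z² cancels, leaving linear equations in x and y:
3.6 x + 256.6 y = -29564.65
471.8 x − 17.8 y = 48501.22
Solving: x ≈ 98.401, y ≈ -116.597 km (keep extra digits for the depth step; rounded: 98.4, -116.6).
Then from the Seismometer 1 sphere: z² = 209.94² − (x + 96.3)² − (y + 48.5)² with x = 98.401, y = -116.597, so z ≈ 39.104 ≈ 39.1 km.
Check against Seismometer 4 (with the unrounded solution): distance 249.16 ≈ 249.16 km. ✓

(98.4, -116.6, 39.1)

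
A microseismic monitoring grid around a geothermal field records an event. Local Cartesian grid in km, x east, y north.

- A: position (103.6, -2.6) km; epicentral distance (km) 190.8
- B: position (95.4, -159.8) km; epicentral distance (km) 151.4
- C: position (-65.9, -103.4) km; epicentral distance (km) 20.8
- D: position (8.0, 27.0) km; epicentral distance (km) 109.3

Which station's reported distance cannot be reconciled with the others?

Solve using three stations at a time. Using A, B, C (subtract circle equations pairwise → linear system) gives (x, y) ≈ (-49.6, -116.3).
Distances from that point to each station vs reported:
  A: calculated 190.8 vs reported 190.8 → residual 0.0 km
  B: calculated 151.4 vs reported 151.4 → residual 0.0 km
  C: calculated 20.8 vs reported 20.8 → residual 0.0 km
  D: calculated 154.5 vs reported 109.3 → residual 45.2 km
A, B, C are mutually consistent (residuals ≈ 0); D is off by 45.2 km.

D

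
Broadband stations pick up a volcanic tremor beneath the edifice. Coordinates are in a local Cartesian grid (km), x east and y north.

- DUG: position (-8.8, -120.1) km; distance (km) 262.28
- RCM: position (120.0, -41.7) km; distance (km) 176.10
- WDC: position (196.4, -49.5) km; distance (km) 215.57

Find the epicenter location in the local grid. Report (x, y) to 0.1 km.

74.8 km east, 128.5 km north

Circle about each station: (x + 8.8)² + (y + 120.1)² = 262.28²; (x − 120.0)² + (y + 41.7)² = 176.10²; (x − 196.4)² + (y + 49.5)² = 215.57².
Subtracting pairs of circle equations eliminates x²+y² and gives linear equations (the radical axes):
257.6 x + 156.8 y = 39417.03
410.4 x + 141.2 y = 48842.13
Solving the 2×2 system: x ≈ 74.8, y ≈ 128.5 km.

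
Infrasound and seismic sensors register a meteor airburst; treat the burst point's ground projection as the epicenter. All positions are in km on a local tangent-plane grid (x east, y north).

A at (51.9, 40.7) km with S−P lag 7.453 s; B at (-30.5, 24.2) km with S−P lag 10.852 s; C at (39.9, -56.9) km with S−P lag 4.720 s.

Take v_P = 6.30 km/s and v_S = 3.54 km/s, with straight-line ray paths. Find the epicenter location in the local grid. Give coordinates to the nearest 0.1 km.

45.7 km east, -19.2 km north

Distance from S−P lag: d = Δt · v_P v_S / (v_P − v_S) = Δt · (6.30·3.54)/(6.30−3.54) ≈ 8.0804·Δt.
So d_A = 60.22, d_B = 87.69, d_C = 38.14 km.
Circle about each station: (x − 51.9)² + (y − 40.7)² = 60.22²; (x + 30.5)² + (y − 24.2)² = 87.69²; (x − 39.9)² + (y + 56.9)² = 38.14².
Subtracting the A equation from the B and C equations removes the quadratic terms:
-164.8 x − 33.0 y = -6897.30
-24.0 x − 195.2 y = 2651.31
Solving the 2×2 system: x ≈ 45.7, y ≈ -19.2 km.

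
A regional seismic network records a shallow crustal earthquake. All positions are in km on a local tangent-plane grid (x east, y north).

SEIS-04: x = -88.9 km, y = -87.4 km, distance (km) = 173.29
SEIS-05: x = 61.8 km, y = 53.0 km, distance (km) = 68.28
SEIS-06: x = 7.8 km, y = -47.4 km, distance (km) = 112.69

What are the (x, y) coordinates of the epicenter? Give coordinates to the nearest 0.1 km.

Circle about each station: (x + 88.9)² + (y + 87.4)² = 173.29²; (x − 61.8)² + (y − 53.0)² = 68.28²; (x − 7.8)² + (y + 47.4)² = 112.69².
Subtracting the SEIS-04 equation from the SEIS-05 and SEIS-06 equations removes the quadratic terms:
301.4 x + 280.8 y = 16453.54
193.4 x + 80.0 y = 4096.02
Solving the 2×2 system: x ≈ -5.5, y ≈ 64.5 km.
Check against SEIS-04 (with the unrounded x, y): √((x + 88.9)²+(y + 87.4)²) = 173.29 ≈ 173.29 km. ✓

-5.5 km east, 64.5 km north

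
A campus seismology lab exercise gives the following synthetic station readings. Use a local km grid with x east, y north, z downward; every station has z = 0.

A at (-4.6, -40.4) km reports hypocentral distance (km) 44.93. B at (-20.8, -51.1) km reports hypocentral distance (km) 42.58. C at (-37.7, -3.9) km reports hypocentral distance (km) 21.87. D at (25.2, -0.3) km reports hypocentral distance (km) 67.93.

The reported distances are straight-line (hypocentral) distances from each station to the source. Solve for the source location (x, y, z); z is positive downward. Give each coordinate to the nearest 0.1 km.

(-38.3, -16.6, 17.8)

Each station gives a sphere (x−x_i)² + (y−y_i)² + z² = d_i² (stations at z=0).
Subtracting the A sphere from B and C: z² cancels, leaving linear equations in x and y:
-32.4 x − 21.4 y = 1596.18
-66.2 x + 73.0 y = 1323.59
Solving: x ≈ -38.300, y ≈ -16.601 km (keep extra digits for the depth step; rounded: -38.3, -16.6).
Then from the A sphere: z² = 44.93² − (x + 4.6)² − (y + 40.4)² with x = -38.300, y = -16.601, so z ≈ 17.794 ≈ 17.8 km.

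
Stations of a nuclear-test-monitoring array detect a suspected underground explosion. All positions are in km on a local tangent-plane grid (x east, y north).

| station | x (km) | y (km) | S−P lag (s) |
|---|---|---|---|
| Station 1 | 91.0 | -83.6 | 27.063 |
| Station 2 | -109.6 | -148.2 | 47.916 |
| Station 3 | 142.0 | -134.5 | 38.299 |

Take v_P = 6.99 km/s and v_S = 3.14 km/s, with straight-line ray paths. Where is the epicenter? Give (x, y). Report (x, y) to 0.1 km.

x ≈ 58.4 km, y ≈ 67.2 km

Distance from S−P lag: d = Δt · v_P v_S / (v_P − v_S) = Δt · (6.99·3.14)/(6.99−3.14) ≈ 5.7009·Δt.
So d_Station 1 = 154.28, d_Station 2 = 273.17, d_Station 3 = 218.34 km.
Circle about each station: (x − 91.0)² + (y + 83.6)² = 154.28²; (x + 109.6)² + (y + 148.2)² = 273.17²; (x − 142.0)² + (y + 134.5)² = 218.34².
Subtracting the Station 1 equation from the Station 2 and Station 3 equations removes the quadratic terms:
-401.2 x − 129.2 y = -32114.09
102.0 x − 101.8 y = -885.75
Solving the 2×2 system: x ≈ 58.4, y ≈ 67.2 km.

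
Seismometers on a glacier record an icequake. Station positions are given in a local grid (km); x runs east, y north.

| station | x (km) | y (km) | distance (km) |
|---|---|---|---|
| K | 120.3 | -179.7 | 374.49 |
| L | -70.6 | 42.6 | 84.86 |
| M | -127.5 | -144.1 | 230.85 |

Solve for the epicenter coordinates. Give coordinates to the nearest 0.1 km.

x ≈ -143.4 km, y ≈ 86.2 km

Circle about each station: (x − 120.3)² + (y + 179.7)² = 374.49²; (x + 70.6)² + (y − 42.6)² = 84.86²; (x + 127.5)² + (y + 144.1)² = 230.85².
Subtracting the K equation from the L and M equations removes the quadratic terms:
-381.8 x + 444.6 y = 93076.48
-495.6 x + 71.2 y = 77207.92
Solving the 2×2 system: x ≈ -143.4, y ≈ 86.2 km.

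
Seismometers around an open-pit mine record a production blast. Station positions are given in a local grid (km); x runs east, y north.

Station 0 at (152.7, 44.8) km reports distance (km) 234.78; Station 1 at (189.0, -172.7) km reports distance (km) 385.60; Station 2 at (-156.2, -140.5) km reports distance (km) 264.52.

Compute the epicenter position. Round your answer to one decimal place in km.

-72.7 km east, 110.5 km north

Circle about each station: (x − 152.7)² + (y − 44.8)² = 234.78²; (x − 189.0)² + (y + 172.7)² = 385.60²; (x + 156.2)² + (y + 140.5)² = 264.52².
Subtracting pairs of circle equations eliminates x²+y² and gives linear equations (the radical axes):
72.6 x − 435.0 y = -53343.75
-617.8 x − 370.6 y = 3965.18
Solving the 2×2 system: x ≈ -72.7, y ≈ 110.5 km.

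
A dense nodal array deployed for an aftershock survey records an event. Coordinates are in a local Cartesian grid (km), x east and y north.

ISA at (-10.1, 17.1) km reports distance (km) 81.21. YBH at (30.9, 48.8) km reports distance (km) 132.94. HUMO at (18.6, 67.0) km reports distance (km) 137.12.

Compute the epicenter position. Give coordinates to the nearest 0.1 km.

Circle about each station: (x + 10.1)² + (y − 17.1)² = 81.21²; (x − 30.9)² + (y − 48.8)² = 132.94²; (x − 18.6)² + (y − 67.0)² = 137.12².
Subtracting the ISA equation from the YBH and HUMO equations removes the quadratic terms:
82.0 x + 63.4 y = -8136.15
57.4 x + 99.8 y = -7766.29
Solving the 2×2 system: x ≈ -70.3, y ≈ -37.4 km.
Check against ISA (with the unrounded x, y): √((x + 10.1)²+(y − 17.1)²) = 81.21 ≈ 81.21 km. ✓

(-70.3, -37.4)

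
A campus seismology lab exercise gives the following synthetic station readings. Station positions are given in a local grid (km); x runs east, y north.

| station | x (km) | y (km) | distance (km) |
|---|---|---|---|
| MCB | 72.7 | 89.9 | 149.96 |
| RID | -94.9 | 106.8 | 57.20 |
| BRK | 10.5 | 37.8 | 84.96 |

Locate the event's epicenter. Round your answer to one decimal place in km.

(-72.9, 54.0)

Circle about each station: (x − 72.7)² + (y − 89.9)² = 149.96²; (x + 94.9)² + (y − 106.8)² = 57.20²; (x − 10.5)² + (y − 37.8)² = 84.96².
Subtracting pairs of circle equations eliminates x²+y² and gives linear equations (the radical axes):
-335.2 x + 33.8 y = 26261.11
-124.4 x − 104.2 y = 3441.59
Solving the 2×2 system: x ≈ -72.9, y ≈ 54.0 km.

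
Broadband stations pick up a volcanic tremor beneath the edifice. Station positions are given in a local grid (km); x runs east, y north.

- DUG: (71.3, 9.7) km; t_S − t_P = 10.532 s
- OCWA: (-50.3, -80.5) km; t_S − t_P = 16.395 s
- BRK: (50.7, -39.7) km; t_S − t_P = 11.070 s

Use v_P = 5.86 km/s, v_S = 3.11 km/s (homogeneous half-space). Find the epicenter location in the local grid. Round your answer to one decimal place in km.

Distance from S−P lag: d = Δt · v_P v_S / (v_P − v_S) = Δt · (5.86·3.11)/(5.86−3.11) ≈ 6.6271·Δt.
So d_DUG = 69.80, d_OCWA = 108.65, d_BRK = 73.36 km.
Circle about each station: (x − 71.3)² + (y − 9.7)² = 69.80²; (x + 50.3)² + (y + 80.5)² = 108.65²; (x − 50.7)² + (y + 39.7)² = 73.36².
Subtracting pairs of circle equations eliminates x²+y² and gives linear equations (the radical axes):
-243.2 x − 180.4 y = -3100.22
-41.2 x − 98.8 y = -1540.85
Solving the 2×2 system: x ≈ 1.7, y ≈ 14.9 km.

x ≈ 1.7 km, y ≈ 14.9 km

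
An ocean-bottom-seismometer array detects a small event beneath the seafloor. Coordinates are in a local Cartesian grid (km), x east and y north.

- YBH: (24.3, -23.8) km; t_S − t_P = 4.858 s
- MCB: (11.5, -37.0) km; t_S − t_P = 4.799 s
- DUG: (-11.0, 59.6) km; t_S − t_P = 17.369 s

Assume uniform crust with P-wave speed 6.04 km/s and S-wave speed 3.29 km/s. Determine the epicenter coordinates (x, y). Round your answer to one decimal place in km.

x ≈ 41.5 km, y ≈ -54.4 km

Distance from S−P lag: d = Δt · v_P v_S / (v_P − v_S) = Δt · (6.04·3.29)/(6.04−3.29) ≈ 7.2260·Δt.
So d_YBH = 35.10, d_MCB = 34.68, d_DUG = 125.51 km.
Circle about each station: (x − 24.3)² + (y + 23.8)² = 35.10²; (x − 11.5)² + (y + 37.0)² = 34.68²; (x + 11.0)² + (y − 59.6)² = 125.51².
Subtracting pairs of circle equations eliminates x²+y² and gives linear equations (the radical axes):
-25.6 x − 26.4 y = 373.63
-70.6 x + 166.8 y = -12004.52
Solving the 2×2 system: x ≈ 41.5, y ≈ -54.4 km.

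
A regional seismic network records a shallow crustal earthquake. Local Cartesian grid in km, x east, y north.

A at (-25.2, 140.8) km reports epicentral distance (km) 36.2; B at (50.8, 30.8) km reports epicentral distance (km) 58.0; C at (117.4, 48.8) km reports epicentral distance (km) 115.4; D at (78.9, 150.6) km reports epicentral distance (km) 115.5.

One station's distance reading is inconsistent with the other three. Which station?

Solve using three stations at a time. Using B, C, D (subtract circle equations pairwise → linear system) gives (x, y) ≈ (2.9, 63.6).
Distances from that point to each station vs reported:
  A: calculated 82.2 vs reported 36.2 → residual 46.0 km
  B: calculated 58.0 vs reported 58.0 → residual 0.0 km
  C: calculated 115.4 vs reported 115.4 → residual 0.0 km
  D: calculated 115.5 vs reported 115.5 → residual 0.0 km
B, C, D are mutually consistent (residuals ≈ 0); A is off by 46.0 km.

A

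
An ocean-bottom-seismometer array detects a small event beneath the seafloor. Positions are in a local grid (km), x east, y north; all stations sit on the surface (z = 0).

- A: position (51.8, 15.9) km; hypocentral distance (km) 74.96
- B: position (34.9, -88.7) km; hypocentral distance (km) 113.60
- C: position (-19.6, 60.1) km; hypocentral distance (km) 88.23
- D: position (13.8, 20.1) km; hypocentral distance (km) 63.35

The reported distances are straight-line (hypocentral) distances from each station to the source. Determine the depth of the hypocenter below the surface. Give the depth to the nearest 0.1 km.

depth ≈ 61.1 km

Each station gives a sphere (x−x_i)² + (y−y_i)² + z² = d_i² (stations at z=0).
Subtracting the A sphere from B and C: z² cancels, leaving linear equations in x and y:
-33.8 x − 209.2 y = -1136.31
-142.8 x + 88.4 y = -1105.41
Solving: x ≈ 10.094, y ≈ 3.801 km (keep extra digits for the depth step; rounded: 10.1, 3.8).
Then from the A sphere: z² = 74.96² − (x − 51.8)² − (y − 15.9)² with x = 10.094, y = 3.801, so z ≈ 61.100 ≈ 61.1 km.
Check against D (with the unrounded solution): distance 63.35 ≈ 63.35 km. ✓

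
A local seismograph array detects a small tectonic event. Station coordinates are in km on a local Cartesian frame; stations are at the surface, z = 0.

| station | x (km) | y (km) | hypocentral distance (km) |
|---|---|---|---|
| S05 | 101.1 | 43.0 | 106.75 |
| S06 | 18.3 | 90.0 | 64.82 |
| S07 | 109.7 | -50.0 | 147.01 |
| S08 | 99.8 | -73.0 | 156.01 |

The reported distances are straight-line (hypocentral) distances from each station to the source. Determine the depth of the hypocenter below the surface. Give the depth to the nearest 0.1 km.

depth ≈ 40.4 km

Each station gives a sphere (x−x_i)² + (y−y_i)² + z² = d_i² (stations at z=0).
Subtracting the S05 sphere from S06 and S07: z² cancels, leaving linear equations in x and y:
-165.6 x + 94.0 y = 3558.61
17.2 x − 186.0 y = -7752.50
Solving: x ≈ 2.290, y ≈ 41.892 km (keep extra digits for the depth step; rounded: 2.3, 41.9).
Then from the S05 sphere: z² = 106.75² − (x − 101.1)² − (y − 43.0)² with x = 2.290, y = 41.892, so z ≈ 40.385 ≈ 40.4 km.
Check against S08 (with the unrounded solution): distance 156.01 ≈ 156.01 km. ✓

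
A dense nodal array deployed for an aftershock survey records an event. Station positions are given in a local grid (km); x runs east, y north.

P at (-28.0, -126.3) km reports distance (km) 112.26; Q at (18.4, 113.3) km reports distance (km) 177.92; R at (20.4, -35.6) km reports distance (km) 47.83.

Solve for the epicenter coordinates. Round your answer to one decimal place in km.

Circle about each station: (x + 28.0)² + (y + 126.3)² = 112.26²; (x − 18.4)² + (y − 113.3)² = 177.92²; (x − 20.4)² + (y + 35.6)² = 47.83².
Subtracting pairs of circle equations eliminates x²+y² and gives linear equations (the radical axes):
92.8 x + 479.2 y = -22613.46
96.8 x + 181.4 y = -4737.57
Solving the 2×2 system: x ≈ 62.0, y ≈ -59.2 km.

62.0 km east, -59.2 km north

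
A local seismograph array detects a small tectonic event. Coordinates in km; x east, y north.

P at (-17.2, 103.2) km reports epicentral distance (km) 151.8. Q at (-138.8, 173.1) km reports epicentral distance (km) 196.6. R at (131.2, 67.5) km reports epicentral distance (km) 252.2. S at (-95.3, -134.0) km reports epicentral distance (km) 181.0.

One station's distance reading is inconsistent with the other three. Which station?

S

Solve using three stations at a time. Using P, Q, R (subtract circle equations pairwise → linear system) gives (x, y) ≈ (-105.2, -20.8).
Distances from that point to each station vs reported:
  P: calculated 152.1 vs reported 151.8 → residual 0.3 km
  Q: calculated 196.8 vs reported 196.6 → residual 0.2 km
  R: calculated 252.4 vs reported 252.2 → residual 0.2 km
  S: calculated 113.6 vs reported 181.0 → residual 67.4 km
P, Q, R are mutually consistent (residuals ≈ 0); S is off by 67.4 km.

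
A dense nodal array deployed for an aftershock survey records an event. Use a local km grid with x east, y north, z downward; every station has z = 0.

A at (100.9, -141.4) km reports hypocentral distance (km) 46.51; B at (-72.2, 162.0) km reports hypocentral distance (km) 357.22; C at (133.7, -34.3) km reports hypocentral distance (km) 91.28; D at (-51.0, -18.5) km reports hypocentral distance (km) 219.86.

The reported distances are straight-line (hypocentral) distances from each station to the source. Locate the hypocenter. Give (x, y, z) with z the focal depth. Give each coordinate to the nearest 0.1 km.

(141.3, -124.0, 15.1)

Each station gives a sphere (x−x_i)² + (y−y_i)² + z² = d_i² (stations at z=0).
Subtracting the A sphere from B and C: z² cancels, leaving linear equations in x and y:
-346.2 x + 606.8 y = -124160.88
65.6 x + 214.2 y = -17291.45
Solving: x ≈ 141.300, y ≈ -124.000 km (keep extra digits for the depth step; rounded: 141.3, -124.0).
Then from the A sphere: z² = 46.51² − (x − 100.9)² − (y + 141.4)² with x = 141.300, y = -124.000, so z ≈ 15.108 ≈ 15.1 km.
Check against D (with the unrounded solution): distance 219.86 ≈ 219.86 km. ✓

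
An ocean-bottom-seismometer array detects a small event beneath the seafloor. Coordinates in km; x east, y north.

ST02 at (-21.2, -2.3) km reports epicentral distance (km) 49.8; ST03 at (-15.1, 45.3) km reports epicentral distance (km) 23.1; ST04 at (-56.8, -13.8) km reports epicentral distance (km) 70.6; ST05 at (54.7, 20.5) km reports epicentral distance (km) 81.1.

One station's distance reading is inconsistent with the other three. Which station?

Solve using three stations at a time. Using ST02, ST04, ST05 (subtract circle equations pairwise → linear system) gives (x, y) ≈ (-21.8, 47.7).
Distances from that point to each station vs reported:
  ST02: calculated 50.0 vs reported 49.8 → residual 0.2 km
  ST03: calculated 7.1 vs reported 23.1 → residual 16.0 km
  ST04: calculated 70.7 vs reported 70.6 → residual 0.1 km
  ST05: calculated 81.2 vs reported 81.1 → residual 0.1 km
ST02, ST04, ST05 are mutually consistent (residuals ≈ 0); ST03 is off by 16.0 km.

ST03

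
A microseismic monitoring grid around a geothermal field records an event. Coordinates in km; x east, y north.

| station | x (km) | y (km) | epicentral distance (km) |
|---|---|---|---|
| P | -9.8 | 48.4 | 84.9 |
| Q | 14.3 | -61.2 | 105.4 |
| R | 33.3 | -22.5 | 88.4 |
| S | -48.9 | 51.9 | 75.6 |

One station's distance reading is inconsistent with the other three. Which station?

Solve using three stations at a time. Using P, R, S (subtract circle equations pairwise → linear system) gives (x, y) ≈ (-55.0, -23.4).
Distances from that point to each station vs reported:
  P: calculated 84.8 vs reported 84.9 → residual 0.1 km
  Q: calculated 79.0 vs reported 105.4 → residual 26.4 km
  R: calculated 88.3 vs reported 88.4 → residual 0.1 km
  S: calculated 75.5 vs reported 75.6 → residual 0.1 km
P, R, S are mutually consistent (residuals ≈ 0); Q is off by 26.4 km.

Q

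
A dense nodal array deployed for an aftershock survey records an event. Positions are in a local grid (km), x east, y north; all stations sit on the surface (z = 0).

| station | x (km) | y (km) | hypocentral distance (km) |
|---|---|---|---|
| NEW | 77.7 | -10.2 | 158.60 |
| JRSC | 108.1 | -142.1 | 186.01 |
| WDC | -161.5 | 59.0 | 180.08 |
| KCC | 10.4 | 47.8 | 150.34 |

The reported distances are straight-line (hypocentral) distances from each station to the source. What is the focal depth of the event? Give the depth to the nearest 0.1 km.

Each station gives a sphere (x−x_i)² + (y−y_i)² + z² = d_i² (stations at z=0).
Subtracting the NEW sphere from JRSC and WDC: z² cancels, leaving linear equations in x and y:
60.8 x − 263.8 y = 16290.93
-478.4 x + 138.4 y = 16147.07
Solving: x ≈ -55.305, y ≈ -74.501 km (keep extra digits for the depth step; rounded: -55.3, -74.5).
Then from the NEW sphere: z² = 158.60² − (x − 77.7)² − (y + 10.2)² with x = -55.305, y = -74.501, so z ≈ 57.698 ≈ 57.7 km.

depth ≈ 57.7 km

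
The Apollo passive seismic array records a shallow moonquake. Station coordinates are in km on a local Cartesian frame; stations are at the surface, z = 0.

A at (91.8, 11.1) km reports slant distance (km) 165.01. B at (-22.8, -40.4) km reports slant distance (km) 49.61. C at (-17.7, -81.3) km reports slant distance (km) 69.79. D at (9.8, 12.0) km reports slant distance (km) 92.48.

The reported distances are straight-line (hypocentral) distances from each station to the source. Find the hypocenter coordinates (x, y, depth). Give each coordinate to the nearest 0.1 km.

x ≈ -63.6 km, y ≈ -36.8 km, depth ≈ 28.0 km

Each station gives a sphere (x−x_i)² + (y−y_i)² + z² = d_i² (stations at z=0).
Subtracting the A sphere from B and C: z² cancels, leaving linear equations in x and y:
-229.2 x − 103.0 y = 18368.70
-219.0 x − 184.8 y = 20730.19
Solving: x ≈ -63.605, y ≈ -36.800 km (keep extra digits for the depth step; rounded: -63.6, -36.8).
Then from the A sphere: z² = 165.01² − (x − 91.8)² − (y − 11.1)² with x = -63.605, y = -36.800, so z ≈ 27.985 ≈ 28.0 km.
Check against D (with the unrounded solution): distance 92.48 ≈ 92.48 km. ✓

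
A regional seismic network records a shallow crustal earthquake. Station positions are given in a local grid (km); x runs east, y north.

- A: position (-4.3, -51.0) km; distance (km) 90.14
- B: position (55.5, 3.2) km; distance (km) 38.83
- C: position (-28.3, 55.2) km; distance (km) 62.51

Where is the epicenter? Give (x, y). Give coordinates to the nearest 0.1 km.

Circle about each station: (x + 4.3)² + (y + 51.0)² = 90.14²; (x − 55.5)² + (y − 3.2)² = 38.83²; (x + 28.3)² + (y − 55.2)² = 62.51².
Subtracting the A equation from the B and C equations removes the quadratic terms:
119.6 x + 108.4 y = 7088.45
-48.0 x + 212.4 y = 5446.16
Solving the 2×2 system: x ≈ 29.9, y ≈ 32.4 km.

(29.9, 32.4)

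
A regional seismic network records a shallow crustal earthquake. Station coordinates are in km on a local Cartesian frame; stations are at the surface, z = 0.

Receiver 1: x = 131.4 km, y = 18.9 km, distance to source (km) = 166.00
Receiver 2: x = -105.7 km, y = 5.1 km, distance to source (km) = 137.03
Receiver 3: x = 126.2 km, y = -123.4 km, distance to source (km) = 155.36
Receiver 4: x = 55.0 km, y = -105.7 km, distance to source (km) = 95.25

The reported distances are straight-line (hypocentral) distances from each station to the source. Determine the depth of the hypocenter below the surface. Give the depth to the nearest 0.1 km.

Each station gives a sphere (x−x_i)² + (y−y_i)² + z² = d_i² (stations at z=0).
Subtracting the Receiver 1 sphere from Receiver 2 and Receiver 3: z² cancels, leaving linear equations in x and y:
-474.2 x − 27.6 y = 2354.11
-10.4 x − 284.6 y = 16950.10
Solving: x ≈ -1.501, y ≈ -59.503 km (keep extra digits for the depth step; rounded: -1.5, -59.5).
Then from the Receiver 1 sphere: z² = 166.00² − (x − 131.4)² − (y − 18.9)² with x = -1.501, y = -59.503, so z ≈ 61.207 ≈ 61.2 km.

61.2 km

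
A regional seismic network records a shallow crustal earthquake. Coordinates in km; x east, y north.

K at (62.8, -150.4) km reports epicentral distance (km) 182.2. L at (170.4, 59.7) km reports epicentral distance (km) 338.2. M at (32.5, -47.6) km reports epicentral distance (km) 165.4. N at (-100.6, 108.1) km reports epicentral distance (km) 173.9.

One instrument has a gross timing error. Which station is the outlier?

Solve using three stations at a time. Using K, L, M (subtract circle equations pairwise → linear system) gives (x, y) ≈ (-116.7, -119.0).
Distances from that point to each station vs reported:
  K: calculated 182.3 vs reported 182.2 → residual 0.1 km
  L: calculated 338.2 vs reported 338.2 → residual 0.0 km
  M: calculated 165.5 vs reported 165.4 → residual 0.1 km
  N: calculated 227.7 vs reported 173.9 → residual 53.8 km
K, L, M are mutually consistent (residuals ≈ 0); N is off by 53.8 km.

N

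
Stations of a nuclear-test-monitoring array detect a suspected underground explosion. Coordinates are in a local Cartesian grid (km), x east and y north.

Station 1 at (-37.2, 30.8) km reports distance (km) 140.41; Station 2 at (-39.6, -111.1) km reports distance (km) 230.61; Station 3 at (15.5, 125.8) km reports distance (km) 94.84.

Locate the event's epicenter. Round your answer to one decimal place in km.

Circle about each station: (x + 37.2)² + (y − 30.8)² = 140.41²; (x + 39.6)² + (y + 111.1)² = 230.61²; (x − 15.5)² + (y − 125.8)² = 94.84².
Subtracting the Station 1 equation from the Station 2 and Station 3 equations removes the quadratic terms:
-4.8 x − 283.8 y = -21887.11
105.4 x + 190.0 y = 24453.75
Solving the 2×2 system: x ≈ 95.9, y ≈ 75.5 km.

(95.9, 75.5)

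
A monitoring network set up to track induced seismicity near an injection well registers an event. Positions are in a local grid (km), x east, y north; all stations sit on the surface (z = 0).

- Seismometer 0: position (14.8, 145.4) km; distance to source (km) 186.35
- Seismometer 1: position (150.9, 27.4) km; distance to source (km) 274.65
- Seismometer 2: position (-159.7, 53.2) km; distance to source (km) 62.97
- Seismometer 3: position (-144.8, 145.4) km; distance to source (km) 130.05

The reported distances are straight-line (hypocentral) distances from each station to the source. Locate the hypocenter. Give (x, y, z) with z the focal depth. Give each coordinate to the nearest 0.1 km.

Each station gives a sphere (x−x_i)² + (y−y_i)² + z² = d_i² (stations at z=0).
Subtracting the Seismometer 0 sphere from Seismometer 1 and Seismometer 2: z² cancels, leaving linear equations in x and y:
272.2 x − 236.0 y = -38544.93
-349.0 x − 184.4 y = 37735.23
Solving: x ≈ -120.802, y ≈ 23.994 km (keep extra digits for the depth step; rounded: -120.8, 24.0).
Then from the Seismometer 0 sphere: z² = 186.35² − (x − 14.8)² − (y − 145.4)² with x = -120.802, y = 23.994, so z ≈ 39.988 ≈ 40.0 km.

x ≈ -120.8 km, y ≈ 24.0 km, depth ≈ 40.0 km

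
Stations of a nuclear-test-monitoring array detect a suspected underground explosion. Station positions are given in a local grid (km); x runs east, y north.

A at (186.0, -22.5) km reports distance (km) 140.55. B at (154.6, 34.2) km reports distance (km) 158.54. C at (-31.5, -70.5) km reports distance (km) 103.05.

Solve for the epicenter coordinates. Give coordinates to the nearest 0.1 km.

Circle about each station: (x − 186.0)² + (y + 22.5)² = 140.55²; (x − 154.6)² + (y − 34.2)² = 158.54²; (x + 31.5)² + (y + 70.5)² = 103.05².
Subtracting the A equation from the B and C equations removes the quadratic terms:
-62.8 x + 113.4 y = -15412.08
-435.0 x − 96.0 y = -20004.75
Solving the 2×2 system: x ≈ 67.7, y ≈ -98.4 km.

67.7 km east, -98.4 km north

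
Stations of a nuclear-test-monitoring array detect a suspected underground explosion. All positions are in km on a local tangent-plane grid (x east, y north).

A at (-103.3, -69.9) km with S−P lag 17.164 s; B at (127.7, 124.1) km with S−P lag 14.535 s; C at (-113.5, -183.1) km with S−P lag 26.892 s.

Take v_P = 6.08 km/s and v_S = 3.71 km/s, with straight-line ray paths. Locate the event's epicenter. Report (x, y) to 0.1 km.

Distance from S−P lag: d = Δt · v_P v_S / (v_P − v_S) = Δt · (6.08·3.71)/(6.08−3.71) ≈ 9.5176·Δt.
So d_A = 163.36, d_B = 138.34, d_C = 255.95 km.
Circle about each station: (x + 103.3)² + (y + 69.9)² = 163.36²; (x − 127.7)² + (y − 124.1)² = 138.34²; (x + 113.5)² + (y + 183.1)² = 255.95².
Subtracting the A equation from the B and C equations removes the quadratic terms:
462.0 x + 388.0 y = 23699.73
-20.4 x − 226.4 y = -7972.95
Solving the 2×2 system: x ≈ 23.5, y ≈ 33.1 km.

x ≈ 23.5 km, y ≈ 33.1 km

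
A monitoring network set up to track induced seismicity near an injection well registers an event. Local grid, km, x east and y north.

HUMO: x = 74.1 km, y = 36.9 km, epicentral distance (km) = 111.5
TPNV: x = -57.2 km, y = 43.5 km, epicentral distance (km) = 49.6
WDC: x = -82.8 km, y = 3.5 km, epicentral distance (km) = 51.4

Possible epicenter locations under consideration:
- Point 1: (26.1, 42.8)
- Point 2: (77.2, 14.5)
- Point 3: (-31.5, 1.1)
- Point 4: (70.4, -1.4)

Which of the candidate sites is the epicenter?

For each candidate, compare |candidate − station| to the reported distance:
Point 1: residuals HUMO 63.1, TPNV 33.7, WDC 64.4 → max 64.4 km
Point 2: residuals HUMO 88.9, TPNV 87.9, WDC 109.0 → max 109.0 km
Point 3: residuals HUMO 0.0, TPNV 0.0, WDC 0.0 → max 0.0 km
Point 4: residuals HUMO 73.0, TPNV 85.7, WDC 101.9 → max 101.9 km
Only Point 3 has all residuals ≈ 0.

Point 3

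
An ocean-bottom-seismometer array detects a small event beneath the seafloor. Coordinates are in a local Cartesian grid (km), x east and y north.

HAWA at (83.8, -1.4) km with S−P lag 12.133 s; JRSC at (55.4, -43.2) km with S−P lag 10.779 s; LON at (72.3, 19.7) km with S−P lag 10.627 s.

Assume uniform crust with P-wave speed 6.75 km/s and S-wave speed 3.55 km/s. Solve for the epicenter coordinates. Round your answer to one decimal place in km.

(-6.5, 8.6)

Distance from S−P lag: d = Δt · v_P v_S / (v_P − v_S) = Δt · (6.75·3.55)/(6.75−3.55) ≈ 7.4883·Δt.
So d_HAWA = 90.86, d_JRSC = 80.72, d_LON = 79.58 km.
Circle about each station: (x − 83.8)² + (y + 1.4)² = 90.86²; (x − 55.4)² + (y + 43.2)² = 80.72²; (x − 72.3)² + (y − 19.7)² = 79.58².
Subtracting the HAWA equation from the JRSC and LON equations removes the quadratic terms:
-56.8 x − 83.6 y = -349.18
-23.0 x + 42.2 y = 513.54
Solving the 2×2 system: x ≈ -6.5, y ≈ 8.6 km.
Check against HAWA (with the unrounded x, y): √((x − 83.8)²+(y + 1.4)²) = 90.88 ≈ 90.86 km. ✓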